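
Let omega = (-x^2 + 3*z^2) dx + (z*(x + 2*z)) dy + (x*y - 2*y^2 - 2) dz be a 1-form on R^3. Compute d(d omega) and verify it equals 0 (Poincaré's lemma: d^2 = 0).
d(d omega) = 0

Step 1: d omega = sum_{i<j} (∂f_j/∂x_i - ∂f_i/∂x_j) dx_i ∧ dx_j:
  coeff of dx ∧ dy: z
  coeff of dx ∧ dz: y - 6*z
  coeff of dy ∧ dz: -4*y - 4*z
Step 2: Apply d again to each 2-form coefficient. The only possible 3-form in R^3 is dx ∧ dy ∧ dz, with coefficient
  ∂(coeff of dy∧dz)/∂x - ∂(coeff of dx∧dz)/∂y + ∂(coeff of dx∧dy)/∂z
  = ∂/∂x (-4*y - 4*z) - ∂/∂y (y - 6*z) + ∂/∂z (z).
Each of these terms simplifies to sums of mixed partials that cancel in pairs. The result is 0 (by equality of mixed partials for smooth functions — Schwarz / Clairaut).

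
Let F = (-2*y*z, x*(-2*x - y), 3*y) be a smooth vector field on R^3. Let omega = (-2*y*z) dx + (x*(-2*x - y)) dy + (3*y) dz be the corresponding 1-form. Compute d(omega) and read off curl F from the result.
d(omega) = (3) dy ∧ dz + (-2*y) dz ∧ dx + (-4*x - y + 2*z) dx ∧ dy; curl F = (3, -2*y, -4*x - y + 2*z)

d omega = sum_{i<j} (∂f_j/∂x_i - ∂f_i/∂x_j) dx_i ∧ dx_j. Under the identification (dy ∧ dz, dz ∧ dx, dx ∧ dy) ↔ (e_x, e_y, e_z), the coefficients are exactly the components of curl F. Compute:
  ∂R/∂y - ∂Q/∂z = (3) - (0) = 3
  ∂P/∂z - ∂R/∂x = (-2*y) - (0) = -2*y
  ∂Q/∂x - ∂P/∂y = (-4*x - y) - (-2*z) = -4*x - y + 2*z.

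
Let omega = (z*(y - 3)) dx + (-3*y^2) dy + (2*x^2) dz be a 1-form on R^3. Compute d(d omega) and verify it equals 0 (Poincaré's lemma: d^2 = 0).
d(d omega) = 0

Step 1: d omega = sum_{i<j} (∂f_j/∂x_i - ∂f_i/∂x_j) dx_i ∧ dx_j:
  coeff of dx ∧ dy: -z
  coeff of dx ∧ dz: 4*x - y + 3
  coeff of dy ∧ dz: 0
Step 2: Apply d again to each 2-form coefficient. The only possible 3-form in R^3 is dx ∧ dy ∧ dz, with coefficient
  ∂(coeff of dy∧dz)/∂x - ∂(coeff of dx∧dz)/∂y + ∂(coeff of dx∧dy)/∂z
  = ∂/∂x (0) - ∂/∂y (4*x - y + 3) + ∂/∂z (-z).
Each of these terms simplifies to sums of mixed partials that cancel in pairs. The result is 0 (by equality of mixed partials for smooth functions — Schwarz / Clairaut).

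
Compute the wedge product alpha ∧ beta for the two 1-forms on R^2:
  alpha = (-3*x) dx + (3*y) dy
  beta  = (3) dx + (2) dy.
alpha ∧ beta = (-6*x - 9*y) dx ∧ dy

Distribute the wedge, using dx_i ∧ dx_j = -dx_j ∧ dx_i and dx_i ∧ dx_i = 0. For each pair (i, j) with i < j, the coefficient of dx_i ∧ dx_j in alpha ∧ beta is (alpha_i * beta_j - alpha_j * beta_i). Collecting: alpha ∧ beta = (-6*x - 9*y) dx ∧ dy.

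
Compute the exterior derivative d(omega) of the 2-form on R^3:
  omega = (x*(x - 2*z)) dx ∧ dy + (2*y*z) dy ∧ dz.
d(omega) = (-2*x) dx ∧ dy ∧ dz

For a 2-form omega = sum_{i<j} g_{ij} dx_i ∧ dx_j, the exterior derivative is
  d(omega) = sum_{i<j} d(g_{ij}) ∧ dx_i ∧ dx_j = sum_{i<j, k} (∂g_{ij}/∂x_k) dx_k ∧ dx_i ∧ dx_j.
Expand each term, using dx_k ∧ dx_i ∧ dx_j = sgn(permutation) dx_{(a)} ∧ dx_{(b)} ∧ dx_{(c)} with (a < b < c) sorted:
  d(x*(x - 2*z)) includes (∂/∂z)(x*(x - 2*z)) dz = (-2*x) dz, which multiplied by dx ∧ dy gives (-2*x) dx ∧ dy ∧ dz
Collecting like 3-forms: d(omega) = (-2*x) dx ∧ dy ∧ dz.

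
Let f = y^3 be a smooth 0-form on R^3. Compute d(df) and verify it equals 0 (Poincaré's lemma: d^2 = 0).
d(df) = 0

Step 1: df = sum_i (∂f/∂x_i) dx_i = (0) dx + (3*y^2) dy + (0) dz.
Step 2: Apply d again. Using the 1-form formula, the coefficient of dx ∧ dy in d(df) is ∂^2 f/∂x ∂y - ∂^2 f/∂y ∂x = (0) - (0) = 0 (equality of mixed partials for smooth f).
Similarly for dx ∧ dz and dy ∧ dz — all coefficients vanish. So d(df) = 0.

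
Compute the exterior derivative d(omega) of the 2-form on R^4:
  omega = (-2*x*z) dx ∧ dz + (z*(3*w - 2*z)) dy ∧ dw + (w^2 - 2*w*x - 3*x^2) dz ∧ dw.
d(omega) = (-3*w + 4*z) dy ∧ dz ∧ dw + (-2*w - 6*x) dx ∧ dz ∧ dw

For a 2-form omega = sum_{i<j} g_{ij} dx_i ∧ dx_j, the exterior derivative is
  d(omega) = sum_{i<j} d(g_{ij}) ∧ dx_i ∧ dx_j = sum_{i<j, k} (∂g_{ij}/∂x_k) dx_k ∧ dx_i ∧ dx_j.
Expand each term, using dx_k ∧ dx_i ∧ dx_j = sgn(permutation) dx_{(a)} ∧ dx_{(b)} ∧ dx_{(c)} with (a < b < c) sorted:
  d(z*(3*w - 2*z)) includes (∂/∂z)(z*(3*w - 2*z)) dz = (3*w - 4*z) dz, which multiplied by dy ∧ dw gives (-3*w + 4*z) dy ∧ dz ∧ dw
  d(w^2 - 2*w*x - 3*x^2) includes (∂/∂x)(w^2 - 2*w*x - 3*x^2) dx = (-2*w - 6*x) dx, which multiplied by dz ∧ dw gives (-2*w - 6*x) dx ∧ dz ∧ dw
Collecting like 3-forms: d(omega) = (-3*w + 4*z) dy ∧ dz ∧ dw + (-2*w - 6*x) dx ∧ dz ∧ dw.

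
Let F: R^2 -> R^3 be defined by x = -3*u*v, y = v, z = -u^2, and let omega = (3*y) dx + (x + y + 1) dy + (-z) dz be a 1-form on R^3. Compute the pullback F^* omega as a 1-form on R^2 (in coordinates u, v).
F^* omega = (-2*u^3 - 9*v^2) du + (-12*u*v + v + 1) dv

Using F^*(f dg) = (f ∘ F) d(g ∘ F), substitute each coordinate x_i by F_i(u, v) in f_i, and replace dx_i by d F_i = (∂F_i/∂u) du + (∂F_i/∂v) dv.
  For the x component: f_1(F) = 3*v; d F_1 = (-3*v) du + (-3*u) dv
  For the y component: f_2(F) = -3*u*v + v + 1; d F_2 = (0) du + (1) dv
  For the z component: f_3(F) = u^2; d F_3 = (-2*u) du + (0) dv
Combining and collecting du, dv coefficients:
  coeff of du: -2*u^3 - 9*v^2
  coeff of dv: -12*u*v + v + 1
F^* omega = (-2*u^3 - 9*v^2) du + (-12*u*v + v + 1) dv.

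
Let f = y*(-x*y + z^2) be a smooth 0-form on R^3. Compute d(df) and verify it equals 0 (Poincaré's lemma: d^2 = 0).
d(df) = 0

Step 1: df = sum_i (∂f/∂x_i) dx_i = (-y^2) dx + (-2*x*y + z^2) dy + (2*y*z) dz.
Step 2: Apply d again. Using the 1-form formula, the coefficient of dx ∧ dy in d(df) is ∂^2 f/∂x ∂y - ∂^2 f/∂y ∂x = (-2*y) - (-2*y) = 0 (equality of mixed partials for smooth f).
Similarly for dx ∧ dz and dy ∧ dz — all coefficients vanish. So d(df) = 0.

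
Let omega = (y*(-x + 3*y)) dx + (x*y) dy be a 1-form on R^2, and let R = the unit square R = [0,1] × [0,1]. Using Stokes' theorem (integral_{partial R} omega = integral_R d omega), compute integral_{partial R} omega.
integral_(partial R) omega = -2

Stokes: integral_partial_R omega = integral_R d omega with d omega = (∂Q/∂x - ∂P/∂y) dx ∧ dy.
  ∂Q/∂x = y
  ∂P/∂y = -x + 6*y
  integrand = ∂Q/∂x - ∂P/∂y = x - 5*y.
Integrating over R: integral_0^1 integral_0^1 (x - 5*y) dx dy = -2.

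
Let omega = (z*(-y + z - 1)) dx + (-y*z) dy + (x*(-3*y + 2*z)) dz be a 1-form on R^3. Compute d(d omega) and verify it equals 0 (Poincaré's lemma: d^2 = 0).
d(d omega) = 0

Step 1: d omega = sum_{i<j} (∂f_j/∂x_i - ∂f_i/∂x_j) dx_i ∧ dx_j:
  coeff of dx ∧ dy: z
  coeff of dx ∧ dz: 1 - 2*y
  coeff of dy ∧ dz: -3*x + y
Step 2: Apply d again to each 2-form coefficient. The only possible 3-form in R^3 is dx ∧ dy ∧ dz, with coefficient
  ∂(coeff of dy∧dz)/∂x - ∂(coeff of dx∧dz)/∂y + ∂(coeff of dx∧dy)/∂z
  = ∂/∂x (-3*x + y) - ∂/∂y (1 - 2*y) + ∂/∂z (z).
Each of these terms simplifies to sums of mixed partials that cancel in pairs. The result is 0 (by equality of mixed partials for smooth functions — Schwarz / Clairaut).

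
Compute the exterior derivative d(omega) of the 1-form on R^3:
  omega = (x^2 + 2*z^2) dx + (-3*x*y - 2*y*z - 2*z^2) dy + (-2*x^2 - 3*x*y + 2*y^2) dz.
d(omega) = (-3*y) dx ∧ dy + (-4*x - 3*y - 4*z) dx ∧ dz + (-3*x + 6*y + 4*z) dy ∧ dz

For a 1-form omega = sum_i f_i dx_i, the exterior derivative is
  d(omega) = sum_{i < j} (∂f_j/∂x_i - ∂f_i/∂x_j) dx_i ∧ dx_j.
  coefficient of dx ∧ dy: ∂f_2/∂x - ∂f_1/∂y = ∂(-3*x*y - 2*y*z - 2*z^2)/∂x - ∂(x^2 + 2*z^2)/∂y = -3*y
  coefficient of dx ∧ dz: ∂f_3/∂x - ∂f_1/∂z = ∂(-2*x^2 - 3*x*y + 2*y^2)/∂x - ∂(x^2 + 2*z^2)/∂z = -4*x - 3*y - 4*z
  coefficient of dy ∧ dz: ∂f_3/∂y - ∂f_2/∂z = ∂(-2*x^2 - 3*x*y + 2*y^2)/∂y - ∂(-3*x*y - 2*y*z - 2*z^2)/∂z = -3*x + 6*y + 4*z
Assembling: d(omega) = (-3*y) dx ∧ dy + (-4*x - 3*y - 4*z) dx ∧ dz + (-3*x + 6*y + 4*z) dy ∧ dz.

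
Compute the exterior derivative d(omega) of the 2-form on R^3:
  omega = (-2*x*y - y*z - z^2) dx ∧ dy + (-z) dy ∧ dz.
d(omega) = (-y - 2*z) dx ∧ dy ∧ dz

For a 2-form omega = sum_{i<j} g_{ij} dx_i ∧ dx_j, the exterior derivative is
  d(omega) = sum_{i<j} d(g_{ij}) ∧ dx_i ∧ dx_j = sum_{i<j, k} (∂g_{ij}/∂x_k) dx_k ∧ dx_i ∧ dx_j.
Expand each term, using dx_k ∧ dx_i ∧ dx_j = sgn(permutation) dx_{(a)} ∧ dx_{(b)} ∧ dx_{(c)} with (a < b < c) sorted:
  d(-2*x*y - y*z - z^2) includes (∂/∂z)(-2*x*y - y*z - z^2) dz = (-y - 2*z) dz, which multiplied by dx ∧ dy gives (-y - 2*z) dx ∧ dy ∧ dz
Collecting like 3-forms: d(omega) = (-y - 2*z) dx ∧ dy ∧ dz.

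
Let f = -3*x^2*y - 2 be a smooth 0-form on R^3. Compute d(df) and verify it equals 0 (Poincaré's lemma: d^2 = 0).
d(df) = 0

Step 1: df = sum_i (∂f/∂x_i) dx_i = (-6*x*y) dx + (-3*x^2) dy + (0) dz.
Step 2: Apply d again. Using the 1-form formula, the coefficient of dx ∧ dy in d(df) is ∂^2 f/∂x ∂y - ∂^2 f/∂y ∂x = (-6*x) - (-6*x) = 0 (equality of mixed partials for smooth f).
Similarly for dx ∧ dz and dy ∧ dz — all coefficients vanish. So d(df) = 0.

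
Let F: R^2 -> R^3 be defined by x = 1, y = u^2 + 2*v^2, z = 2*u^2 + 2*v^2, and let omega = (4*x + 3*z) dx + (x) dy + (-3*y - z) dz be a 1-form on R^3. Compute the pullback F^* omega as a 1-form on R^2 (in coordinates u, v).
F^* omega = (2*u*(-10*u^2 - 16*v^2 + 1)) du + (4*v*(-5*u^2 - 8*v^2 + 1)) dv

Using F^*(f dg) = (f ∘ F) d(g ∘ F), substitute each coordinate x_i by F_i(u, v) in f_i, and replace dx_i by d F_i = (∂F_i/∂u) du + (∂F_i/∂v) dv.
  For the x component: f_1(F) = 6*u^2 + 6*v^2 + 4; d F_1 = (0) du + (0) dv
  For the y component: f_2(F) = 1; d F_2 = (2*u) du + (4*v) dv
  For the z component: f_3(F) = -5*u^2 - 8*v^2; d F_3 = (4*u) du + (4*v) dv
Combining and collecting du, dv coefficients:
  coeff of du: 2*u*(-10*u^2 - 16*v^2 + 1)
  coeff of dv: 4*v*(-5*u^2 - 8*v^2 + 1)
F^* omega = (2*u*(-10*u^2 - 16*v^2 + 1)) du + (4*v*(-5*u^2 - 8*v^2 + 1)) dv.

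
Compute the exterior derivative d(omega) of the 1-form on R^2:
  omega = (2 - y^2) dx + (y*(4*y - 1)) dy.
d(omega) = (2*y) dx ∧ dy

For a 1-form omega = sum_i f_i dx_i, the exterior derivative is
  d(omega) = sum_{i < j} (∂f_j/∂x_i - ∂f_i/∂x_j) dx_i ∧ dx_j.
  coefficient of dx ∧ dy: ∂f_2/∂x - ∂f_1/∂y = ∂(y*(4*y - 1))/∂x - ∂(2 - y^2)/∂y = 2*y
Assembling: d(omega) = (2*y) dx ∧ dy.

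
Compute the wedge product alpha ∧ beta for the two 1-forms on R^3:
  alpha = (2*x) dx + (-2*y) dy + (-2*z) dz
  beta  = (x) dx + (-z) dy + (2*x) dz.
alpha ∧ beta = (2*x*(y - z)) dx ∧ dy + (2*x*(2*x + z)) dx ∧ dz + (-4*x*y - 2*z^2) dy ∧ dz

Distribute the wedge, using dx_i ∧ dx_j = -dx_j ∧ dx_i and dx_i ∧ dx_i = 0. For each pair (i, j) with i < j, the coefficient of dx_i ∧ dx_j in alpha ∧ beta is (alpha_i * beta_j - alpha_j * beta_i). Collecting: alpha ∧ beta = (2*x*(y - z)) dx ∧ dy + (2*x*(2*x + z)) dx ∧ dz + (-4*x*y - 2*z^2) dy ∧ dz.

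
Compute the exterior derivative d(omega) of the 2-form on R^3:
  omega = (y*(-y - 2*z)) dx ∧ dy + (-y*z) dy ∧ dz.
d(omega) = (-2*y) dx ∧ dy ∧ dz

For a 2-form omega = sum_{i<j} g_{ij} dx_i ∧ dx_j, the exterior derivative is
  d(omega) = sum_{i<j} d(g_{ij}) ∧ dx_i ∧ dx_j = sum_{i<j, k} (∂g_{ij}/∂x_k) dx_k ∧ dx_i ∧ dx_j.
Expand each term, using dx_k ∧ dx_i ∧ dx_j = sgn(permutation) dx_{(a)} ∧ dx_{(b)} ∧ dx_{(c)} with (a < b < c) sorted:
  d(y*(-y - 2*z)) includes (∂/∂z)(y*(-y - 2*z)) dz = (-2*y) dz, which multiplied by dx ∧ dy gives (-2*y) dx ∧ dy ∧ dz
Collecting like 3-forms: d(omega) = (-2*y) dx ∧ dy ∧ dz.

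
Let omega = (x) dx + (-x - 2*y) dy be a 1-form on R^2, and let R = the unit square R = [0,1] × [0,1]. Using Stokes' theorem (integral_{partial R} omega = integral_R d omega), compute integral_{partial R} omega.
integral_(partial R) omega = -1

Stokes: integral_partial_R omega = integral_R d omega with d omega = (∂Q/∂x - ∂P/∂y) dx ∧ dy.
  ∂Q/∂x = -1
  ∂P/∂y = 0
  integrand = ∂Q/∂x - ∂P/∂y = -1.
Integrating over R: integral_0^1 integral_0^1 (-1) dx dy = -1.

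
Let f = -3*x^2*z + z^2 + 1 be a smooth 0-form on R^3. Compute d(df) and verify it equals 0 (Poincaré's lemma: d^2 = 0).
d(df) = 0

Step 1: df = sum_i (∂f/∂x_i) dx_i = (-6*x*z) dx + (0) dy + (-3*x^2 + 2*z) dz.
Step 2: Apply d again. Using the 1-form formula, the coefficient of dx ∧ dy in d(df) is ∂^2 f/∂x ∂y - ∂^2 f/∂y ∂x = (0) - (0) = 0 (equality of mixed partials for smooth f).
Similarly for dx ∧ dz and dy ∧ dz — all coefficients vanish. So d(df) = 0.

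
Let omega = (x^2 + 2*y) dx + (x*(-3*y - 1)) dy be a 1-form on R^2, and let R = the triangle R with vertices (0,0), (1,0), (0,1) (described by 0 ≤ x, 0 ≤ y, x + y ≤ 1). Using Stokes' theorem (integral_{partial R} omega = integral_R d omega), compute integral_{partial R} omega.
integral_(partial R) omega = -2

Stokes: integral_partial_R omega = integral_R d omega with d omega = (∂Q/∂x - ∂P/∂y) dx ∧ dy.
  ∂Q/∂x = -3*y - 1
  ∂P/∂y = 2
  integrand = ∂Q/∂x - ∂P/∂y = -3*y - 3.
Integrating over R: integral_0^1 integral_0^{1-x} (-3*y - 3) dy dx = -2.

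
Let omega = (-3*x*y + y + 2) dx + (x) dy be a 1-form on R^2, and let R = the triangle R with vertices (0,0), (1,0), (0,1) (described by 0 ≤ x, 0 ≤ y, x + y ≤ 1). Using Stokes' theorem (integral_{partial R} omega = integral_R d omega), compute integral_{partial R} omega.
integral_(partial R) omega = 1/2

Stokes: integral_partial_R omega = integral_R d omega with d omega = (∂Q/∂x - ∂P/∂y) dx ∧ dy.
  ∂Q/∂x = 1
  ∂P/∂y = 1 - 3*x
  integrand = ∂Q/∂x - ∂P/∂y = 3*x.
Integrating over R: integral_0^1 integral_0^{1-x} (3*x) dy dx = 1/2.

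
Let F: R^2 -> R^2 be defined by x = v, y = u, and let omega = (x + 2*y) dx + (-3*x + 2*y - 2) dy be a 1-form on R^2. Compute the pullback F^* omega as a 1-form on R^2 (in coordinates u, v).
F^* omega = (2*u - 3*v - 2) du + (2*u + v) dv

Using F^*(f dg) = (f ∘ F) d(g ∘ F), substitute each coordinate x_i by F_i(u, v) in f_i, and replace dx_i by d F_i = (∂F_i/∂u) du + (∂F_i/∂v) dv.
  For the x component: f_1(F) = 2*u + v; d F_1 = (0) du + (1) dv
  For the y component: f_2(F) = 2*u - 3*v - 2; d F_2 = (1) du + (0) dv
Combining and collecting du, dv coefficients:
  coeff of du: 2*u - 3*v - 2
  coeff of dv: 2*u + v
F^* omega = (2*u - 3*v - 2) du + (2*u + v) dv.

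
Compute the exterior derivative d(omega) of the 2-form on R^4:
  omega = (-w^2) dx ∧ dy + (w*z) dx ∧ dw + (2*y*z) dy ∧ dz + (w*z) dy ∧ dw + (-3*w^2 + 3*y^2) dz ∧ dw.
d(omega) = (-2*w) dx ∧ dy ∧ dw + (-w) dx ∧ dz ∧ dw + (-w + 6*y) dy ∧ dz ∧ dw

For a 2-form omega = sum_{i<j} g_{ij} dx_i ∧ dx_j, the exterior derivative is
  d(omega) = sum_{i<j} d(g_{ij}) ∧ dx_i ∧ dx_j = sum_{i<j, k} (∂g_{ij}/∂x_k) dx_k ∧ dx_i ∧ dx_j.
Expand each term, using dx_k ∧ dx_i ∧ dx_j = sgn(permutation) dx_{(a)} ∧ dx_{(b)} ∧ dx_{(c)} with (a < b < c) sorted:
  d(-w^2) includes (∂/∂w)(-w^2) dw = (-2*w) dw, which multiplied by dx ∧ dy gives (-2*w) dx ∧ dy ∧ dw
  d(w*z) includes (∂/∂z)(w*z) dz = (w) dz, which multiplied by dx ∧ dw gives (-w) dx ∧ dz ∧ dw
  d(w*z) includes (∂/∂z)(w*z) dz = (w) dz, which multiplied by dy ∧ dw gives (-w) dy ∧ dz ∧ dw
  d(-3*w^2 + 3*y^2) includes (∂/∂y)(-3*w^2 + 3*y^2) dy = (6*y) dy, which multiplied by dz ∧ dw gives (6*y) dy ∧ dz ∧ dw
Collecting like 3-forms: d(omega) = (-2*w) dx ∧ dy ∧ dw + (-w) dx ∧ dz ∧ dw + (-w + 6*y) dy ∧ dz ∧ dw.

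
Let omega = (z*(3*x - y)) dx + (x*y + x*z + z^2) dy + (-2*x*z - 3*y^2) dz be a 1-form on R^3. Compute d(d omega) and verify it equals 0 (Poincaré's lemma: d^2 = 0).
d(d omega) = 0

Step 1: d omega = sum_{i<j} (∂f_j/∂x_i - ∂f_i/∂x_j) dx_i ∧ dx_j:
  coeff of dx ∧ dy: y + 2*z
  coeff of dx ∧ dz: -3*x + y - 2*z
  coeff of dy ∧ dz: -x - 6*y - 2*z
Step 2: Apply d again to each 2-form coefficient. The only possible 3-form in R^3 is dx ∧ dy ∧ dz, with coefficient
  ∂(coeff of dy∧dz)/∂x - ∂(coeff of dx∧dz)/∂y + ∂(coeff of dx∧dy)/∂z
  = ∂/∂x (-x - 6*y - 2*z) - ∂/∂y (-3*x + y - 2*z) + ∂/∂z (y + 2*z).
Each of these terms simplifies to sums of mixed partials that cancel in pairs. The result is 0 (by equality of mixed partials for smooth functions — Schwarz / Clairaut).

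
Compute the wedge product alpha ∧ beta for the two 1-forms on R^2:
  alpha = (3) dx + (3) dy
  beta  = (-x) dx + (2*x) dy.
alpha ∧ beta = (9*x) dx ∧ dy

Distribute the wedge, using dx_i ∧ dx_j = -dx_j ∧ dx_i and dx_i ∧ dx_i = 0. For each pair (i, j) with i < j, the coefficient of dx_i ∧ dx_j in alpha ∧ beta is (alpha_i * beta_j - alpha_j * beta_i). Collecting: alpha ∧ beta = (9*x) dx ∧ dy.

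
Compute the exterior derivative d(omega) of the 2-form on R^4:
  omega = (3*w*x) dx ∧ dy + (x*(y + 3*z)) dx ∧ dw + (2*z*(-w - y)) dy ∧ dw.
d(omega) = (2*x) dx ∧ dy ∧ dw + (-3*x) dx ∧ dz ∧ dw + (2*w + 2*y) dy ∧ dz ∧ dw

For a 2-form omega = sum_{i<j} g_{ij} dx_i ∧ dx_j, the exterior derivative is
  d(omega) = sum_{i<j} d(g_{ij}) ∧ dx_i ∧ dx_j = sum_{i<j, k} (∂g_{ij}/∂x_k) dx_k ∧ dx_i ∧ dx_j.
Expand each term, using dx_k ∧ dx_i ∧ dx_j = sgn(permutation) dx_{(a)} ∧ dx_{(b)} ∧ dx_{(c)} with (a < b < c) sorted:
  d(3*w*x) includes (∂/∂w)(3*w*x) dw = (3*x) dw, which multiplied by dx ∧ dy gives (3*x) dx ∧ dy ∧ dw
  d(x*(y + 3*z)) includes (∂/∂y)(x*(y + 3*z)) dy = (x) dy, which multiplied by dx ∧ dw gives (-x) dx ∧ dy ∧ dw
  d(x*(y + 3*z)) includes (∂/∂z)(x*(y + 3*z)) dz = (3*x) dz, which multiplied by dx ∧ dw gives (-3*x) dx ∧ dz ∧ dw
  d(2*z*(-w - y)) includes (∂/∂z)(2*z*(-w - y)) dz = (-2*w - 2*y) dz, which multiplied by dy ∧ dw gives (2*w + 2*y) dy ∧ dz ∧ dw
Collecting like 3-forms: d(omega) = (2*x) dx ∧ dy ∧ dw + (-3*x) dx ∧ dz ∧ dw + (2*w + 2*y) dy ∧ dz ∧ dw.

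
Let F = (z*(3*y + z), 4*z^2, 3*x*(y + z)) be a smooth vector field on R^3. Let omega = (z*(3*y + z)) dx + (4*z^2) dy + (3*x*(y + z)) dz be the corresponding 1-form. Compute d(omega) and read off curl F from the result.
d(omega) = (3*x - 8*z) dy ∧ dz + (-z) dz ∧ dx + (-3*z) dx ∧ dy; curl F = (3*x - 8*z, -z, -3*z)

d omega = sum_{i<j} (∂f_j/∂x_i - ∂f_i/∂x_j) dx_i ∧ dx_j. Under the identification (dy ∧ dz, dz ∧ dx, dx ∧ dy) ↔ (e_x, e_y, e_z), the coefficients are exactly the components of curl F. Compute:
  ∂R/∂y - ∂Q/∂z = (3*x) - (8*z) = 3*x - 8*z
  ∂P/∂z - ∂R/∂x = (3*y + 2*z) - (3*y + 3*z) = -z
  ∂Q/∂x - ∂P/∂y = (0) - (3*z) = -3*z.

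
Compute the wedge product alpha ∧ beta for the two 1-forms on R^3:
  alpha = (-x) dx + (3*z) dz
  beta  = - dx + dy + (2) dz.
alpha ∧ beta = (-x) dx ∧ dy + (-2*x + 3*z) dx ∧ dz + (-3*z) dy ∧ dz

Distribute the wedge, using dx_i ∧ dx_j = -dx_j ∧ dx_i and dx_i ∧ dx_i = 0. For each pair (i, j) with i < j, the coefficient of dx_i ∧ dx_j in alpha ∧ beta is (alpha_i * beta_j - alpha_j * beta_i). Collecting: alpha ∧ beta = (-x) dx ∧ dy + (-2*x + 3*z) dx ∧ dz + (-3*z) dy ∧ dz.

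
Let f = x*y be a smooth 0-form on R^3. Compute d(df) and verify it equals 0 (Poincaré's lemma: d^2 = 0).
d(df) = 0

Step 1: df = sum_i (∂f/∂x_i) dx_i = (y) dx + (x) dy + (0) dz.
Step 2: Apply d again. Using the 1-form formula, the coefficient of dx ∧ dy in d(df) is ∂^2 f/∂x ∂y - ∂^2 f/∂y ∂x = (1) - (1) = 0 (equality of mixed partials for smooth f).
Similarly for dx ∧ dz and dy ∧ dz — all coefficients vanish. So d(df) = 0.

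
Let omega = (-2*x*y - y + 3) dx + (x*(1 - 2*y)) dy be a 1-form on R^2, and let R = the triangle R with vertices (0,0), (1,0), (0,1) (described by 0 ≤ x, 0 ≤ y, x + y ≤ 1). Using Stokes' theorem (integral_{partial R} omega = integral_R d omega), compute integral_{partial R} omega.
integral_(partial R) omega = 1

Stokes: integral_partial_R omega = integral_R d omega with d omega = (∂Q/∂x - ∂P/∂y) dx ∧ dy.
  ∂Q/∂x = 1 - 2*y
  ∂P/∂y = -2*x - 1
  integrand = ∂Q/∂x - ∂P/∂y = 2*x - 2*y + 2.
Integrating over R: integral_0^1 integral_0^{1-x} (2*x - 2*y + 2) dy dx = 1.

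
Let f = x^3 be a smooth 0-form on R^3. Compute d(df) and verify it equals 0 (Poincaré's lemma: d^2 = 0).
d(df) = 0

Step 1: df = sum_i (∂f/∂x_i) dx_i = (3*x^2) dx + (0) dy + (0) dz.
Step 2: Apply d again. Using the 1-form formula, the coefficient of dx ∧ dy in d(df) is ∂^2 f/∂x ∂y - ∂^2 f/∂y ∂x = (0) - (0) = 0 (equality of mixed partials for smooth f).
Similarly for dx ∧ dz and dy ∧ dz — all coefficients vanish. So d(df) = 0.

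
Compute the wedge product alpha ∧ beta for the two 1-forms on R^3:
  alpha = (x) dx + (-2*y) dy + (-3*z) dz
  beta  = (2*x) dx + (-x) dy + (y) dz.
alpha ∧ beta = (x*(-x + 4*y)) dx ∧ dy + (x*(y + 6*z)) dx ∧ dz + (-3*x*z - 2*y^2) dy ∧ dz

Distribute the wedge, using dx_i ∧ dx_j = -dx_j ∧ dx_i and dx_i ∧ dx_i = 0. For each pair (i, j) with i < j, the coefficient of dx_i ∧ dx_j in alpha ∧ beta is (alpha_i * beta_j - alpha_j * beta_i). Collecting: alpha ∧ beta = (x*(-x + 4*y)) dx ∧ dy + (x*(y + 6*z)) dx ∧ dz + (-3*x*z - 2*y^2) dy ∧ dz.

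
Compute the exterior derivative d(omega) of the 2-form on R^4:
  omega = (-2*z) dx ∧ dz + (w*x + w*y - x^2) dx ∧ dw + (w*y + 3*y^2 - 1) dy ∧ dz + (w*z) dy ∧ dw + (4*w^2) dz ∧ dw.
d(omega) = (-w) dx ∧ dy ∧ dw + (-w + y) dy ∧ dz ∧ dw

For a 2-form omega = sum_{i<j} g_{ij} dx_i ∧ dx_j, the exterior derivative is
  d(omega) = sum_{i<j} d(g_{ij}) ∧ dx_i ∧ dx_j = sum_{i<j, k} (∂g_{ij}/∂x_k) dx_k ∧ dx_i ∧ dx_j.
Expand each term, using dx_k ∧ dx_i ∧ dx_j = sgn(permutation) dx_{(a)} ∧ dx_{(b)} ∧ dx_{(c)} with (a < b < c) sorted:
  d(w*x + w*y - x^2) includes (∂/∂y)(w*x + w*y - x^2) dy = (w) dy, which multiplied by dx ∧ dw gives (-w) dx ∧ dy ∧ dw
  d(w*y + 3*y^2 - 1) includes (∂/∂w)(w*y + 3*y^2 - 1) dw = (y) dw, which multiplied by dy ∧ dz gives (y) dy ∧ dz ∧ dw
  d(w*z) includes (∂/∂z)(w*z) dz = (w) dz, which multiplied by dy ∧ dw gives (-w) dy ∧ dz ∧ dw
Collecting like 3-forms: d(omega) = (-w) dx ∧ dy ∧ dw + (-w + y) dy ∧ dz ∧ dw.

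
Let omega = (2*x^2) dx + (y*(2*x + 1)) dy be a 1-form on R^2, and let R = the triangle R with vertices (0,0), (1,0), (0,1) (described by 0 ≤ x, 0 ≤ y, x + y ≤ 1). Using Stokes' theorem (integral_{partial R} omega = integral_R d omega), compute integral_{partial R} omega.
integral_(partial R) omega = 1/3

Stokes: integral_partial_R omega = integral_R d omega with d omega = (∂Q/∂x - ∂P/∂y) dx ∧ dy.
  ∂Q/∂x = 2*y
  ∂P/∂y = 0
  integrand = ∂Q/∂x - ∂P/∂y = 2*y.
Integrating over R: integral_0^1 integral_0^{1-x} (2*y) dy dx = 1/3.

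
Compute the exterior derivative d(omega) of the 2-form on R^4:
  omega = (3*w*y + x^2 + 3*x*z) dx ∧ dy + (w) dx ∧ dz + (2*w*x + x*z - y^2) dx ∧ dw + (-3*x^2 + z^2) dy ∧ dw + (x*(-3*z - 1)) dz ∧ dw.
d(omega) = (3*x) dx ∧ dy ∧ dz + (-6*x + 5*y) dx ∧ dy ∧ dw + (-x - 3*z) dx ∧ dz ∧ dw + (-2*z) dy ∧ dz ∧ dw

For a 2-form omega = sum_{i<j} g_{ij} dx_i ∧ dx_j, the exterior derivative is
  d(omega) = sum_{i<j} d(g_{ij}) ∧ dx_i ∧ dx_j = sum_{i<j, k} (∂g_{ij}/∂x_k) dx_k ∧ dx_i ∧ dx_j.
Expand each term, using dx_k ∧ dx_i ∧ dx_j = sgn(permutation) dx_{(a)} ∧ dx_{(b)} ∧ dx_{(c)} with (a < b < c) sorted:
  d(3*w*y + x^2 + 3*x*z) includes (∂/∂z)(3*w*y + x^2 + 3*x*z) dz = (3*x) dz, which multiplied by dx ∧ dy gives (3*x) dx ∧ dy ∧ dz
  d(3*w*y + x^2 + 3*x*z) includes (∂/∂w)(3*w*y + x^2 + 3*x*z) dw = (3*y) dw, which multiplied by dx ∧ dy gives (3*y) dx ∧ dy ∧ dw
  d(w) includes (∂/∂w)(w) dw = (1) dw, which multiplied by dx ∧ dz gives (1) dx ∧ dz ∧ dw
  d(2*w*x + x*z - y^2) includes (∂/∂y)(2*w*x + x*z - y^2) dy = (-2*y) dy, which multiplied by dx ∧ dw gives (2*y) dx ∧ dy ∧ dw
  d(2*w*x + x*z - y^2) includes (∂/∂z)(2*w*x + x*z - y^2) dz = (x) dz, which multiplied by dx ∧ dw gives (-x) dx ∧ dz ∧ dw
  d(-3*x^2 + z^2) includes (∂/∂x)(-3*x^2 + z^2) dx = (-6*x) dx, which multiplied by dy ∧ dw gives (-6*x) dx ∧ dy ∧ dw
  d(-3*x^2 + z^2) includes (∂/∂z)(-3*x^2 + z^2) dz = (2*z) dz, which multiplied by dy ∧ dw gives (-2*z) dy ∧ dz ∧ dw
  d(x*(-3*z - 1)) includes (∂/∂x)(x*(-3*z - 1)) dx = (-3*z - 1) dx, which multiplied by dz ∧ dw gives (-3*z - 1) dx ∧ dz ∧ dw
Collecting like 3-forms: d(omega) = (3*x) dx ∧ dy ∧ dz + (-6*x + 5*y) dx ∧ dy ∧ dw + (-x - 3*z) dx ∧ dz ∧ dw + (-2*z) dy ∧ dz ∧ dw.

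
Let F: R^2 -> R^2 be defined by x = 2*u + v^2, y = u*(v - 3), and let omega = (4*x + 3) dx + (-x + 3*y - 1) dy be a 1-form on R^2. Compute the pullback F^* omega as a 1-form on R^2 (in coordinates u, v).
F^* omega = (3*u*v^2 - 20*u*v + 49*u - v^3 + 11*v^2 - v + 9) du + (3*u^2*v - 11*u^2 - u*v^2 + 16*u*v - u + 8*v^3 + 6*v) dv

Using F^*(f dg) = (f ∘ F) d(g ∘ F), substitute each coordinate x_i by F_i(u, v) in f_i, and replace dx_i by d F_i = (∂F_i/∂u) du + (∂F_i/∂v) dv.
  For the x component: f_1(F) = 8*u + 4*v^2 + 3; d F_1 = (2) du + (2*v) dv
  For the y component: f_2(F) = 3*u*v - 11*u - v^2 - 1; d F_2 = (v - 3) du + (u) dv
Combining and collecting du, dv coefficients:
  coeff of du: 3*u*v^2 - 20*u*v + 49*u - v^3 + 11*v^2 - v + 9
  coeff of dv: 3*u^2*v - 11*u^2 - u*v^2 + 16*u*v - u + 8*v^3 + 6*v
F^* omega = (3*u*v^2 - 20*u*v + 49*u - v^3 + 11*v^2 - v + 9) du + (3*u^2*v - 11*u^2 - u*v^2 + 16*u*v - u + 8*v^3 + 6*v) dv.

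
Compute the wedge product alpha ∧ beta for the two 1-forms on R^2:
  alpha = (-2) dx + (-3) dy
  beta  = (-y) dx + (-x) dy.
alpha ∧ beta = (2*x - 3*y) dx ∧ dy

Distribute the wedge, using dx_i ∧ dx_j = -dx_j ∧ dx_i and dx_i ∧ dx_i = 0. For each pair (i, j) with i < j, the coefficient of dx_i ∧ dx_j in alpha ∧ beta is (alpha_i * beta_j - alpha_j * beta_i). Collecting: alpha ∧ beta = (2*x - 3*y) dx ∧ dy.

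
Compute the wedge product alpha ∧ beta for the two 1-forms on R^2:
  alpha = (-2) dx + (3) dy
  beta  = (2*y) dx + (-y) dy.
alpha ∧ beta = (-4*y) dx ∧ dy

Distribute the wedge, using dx_i ∧ dx_j = -dx_j ∧ dx_i and dx_i ∧ dx_i = 0. For each pair (i, j) with i < j, the coefficient of dx_i ∧ dx_j in alpha ∧ beta is (alpha_i * beta_j - alpha_j * beta_i). Collecting: alpha ∧ beta = (-4*y) dx ∧ dy.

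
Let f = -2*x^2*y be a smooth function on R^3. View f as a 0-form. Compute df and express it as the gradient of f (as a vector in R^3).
df = (-4*x*y) dx + (-2*x^2) dy + (0) dz; grad f = (-4*x*y, -2*x^2, 0)

For a 0-form f, d f = (∂f/∂x) dx + (∂f/∂y) dy + (∂f/∂z) dz. The components of the vector representation are exactly the entries of grad f in Cartesian coordinates:
  ∂f/∂x = -4*x*y
  ∂f/∂y = -2*x^2
  ∂f/∂z = 0.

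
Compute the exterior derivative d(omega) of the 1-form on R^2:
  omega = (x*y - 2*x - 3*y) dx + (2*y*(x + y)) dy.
d(omega) = (-x + 2*y + 3) dx ∧ dy

For a 1-form omega = sum_i f_i dx_i, the exterior derivative is
  d(omega) = sum_{i < j} (∂f_j/∂x_i - ∂f_i/∂x_j) dx_i ∧ dx_j.
  coefficient of dx ∧ dy: ∂f_2/∂x - ∂f_1/∂y = ∂(2*y*(x + y))/∂x - ∂(x*y - 2*x - 3*y)/∂y = -x + 2*y + 3
Assembling: d(omega) = (-x + 2*y + 3) dx ∧ dy.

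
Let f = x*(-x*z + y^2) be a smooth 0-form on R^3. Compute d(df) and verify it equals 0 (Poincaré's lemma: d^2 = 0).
d(df) = 0

Step 1: df = sum_i (∂f/∂x_i) dx_i = (-2*x*z + y^2) dx + (2*x*y) dy + (-x^2) dz.
Step 2: Apply d again. Using the 1-form formula, the coefficient of dx ∧ dy in d(df) is ∂^2 f/∂x ∂y - ∂^2 f/∂y ∂x = (2*y) - (2*y) = 0 (equality of mixed partials for smooth f).
Similarly for dx ∧ dz and dy ∧ dz — all coefficients vanish. So d(df) = 0.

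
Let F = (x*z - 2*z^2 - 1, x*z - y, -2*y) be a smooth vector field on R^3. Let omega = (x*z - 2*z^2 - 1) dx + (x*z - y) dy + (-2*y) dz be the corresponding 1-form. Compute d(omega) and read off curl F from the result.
d(omega) = (-x - 2) dy ∧ dz + (x - 4*z) dz ∧ dx + (z) dx ∧ dy; curl F = (-x - 2, x - 4*z, z)

d omega = sum_{i<j} (∂f_j/∂x_i - ∂f_i/∂x_j) dx_i ∧ dx_j. Under the identification (dy ∧ dz, dz ∧ dx, dx ∧ dy) ↔ (e_x, e_y, e_z), the coefficients are exactly the components of curl F. Compute:
  ∂R/∂y - ∂Q/∂z = (-2) - (x) = -x - 2
  ∂P/∂z - ∂R/∂x = (x - 4*z) - (0) = x - 4*z
  ∂Q/∂x - ∂P/∂y = (z) - (0) = z.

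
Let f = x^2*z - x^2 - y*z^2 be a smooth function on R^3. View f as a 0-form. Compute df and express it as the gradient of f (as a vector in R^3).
df = (2*x*(z - 1)) dx + (-z^2) dy + (x^2 - 2*y*z) dz; grad f = (2*x*(z - 1), -z^2, x^2 - 2*y*z)

For a 0-form f, d f = (∂f/∂x) dx + (∂f/∂y) dy + (∂f/∂z) dz. The components of the vector representation are exactly the entries of grad f in Cartesian coordinates:
  ∂f/∂x = 2*x*(z - 1)
  ∂f/∂y = -z^2
  ∂f/∂z = x^2 - 2*y*z.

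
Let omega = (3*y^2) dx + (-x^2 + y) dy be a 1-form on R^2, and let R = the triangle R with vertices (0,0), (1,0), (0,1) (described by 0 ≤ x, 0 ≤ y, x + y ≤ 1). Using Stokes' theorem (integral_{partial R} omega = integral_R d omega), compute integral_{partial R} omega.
integral_(partial R) omega = -4/3

Stokes: integral_partial_R omega = integral_R d omega with d omega = (∂Q/∂x - ∂P/∂y) dx ∧ dy.
  ∂Q/∂x = -2*x
  ∂P/∂y = 6*y
  integrand = ∂Q/∂x - ∂P/∂y = -2*x - 6*y.
Integrating over R: integral_0^1 integral_0^{1-x} (-2*x - 6*y) dy dx = -4/3.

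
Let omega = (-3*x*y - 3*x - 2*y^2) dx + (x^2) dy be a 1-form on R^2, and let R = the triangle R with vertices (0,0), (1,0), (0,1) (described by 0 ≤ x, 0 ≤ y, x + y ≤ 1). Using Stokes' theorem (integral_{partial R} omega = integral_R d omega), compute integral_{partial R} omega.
integral_(partial R) omega = 3/2

Stokes: integral_partial_R omega = integral_R d omega with d omega = (∂Q/∂x - ∂P/∂y) dx ∧ dy.
  ∂Q/∂x = 2*x
  ∂P/∂y = -3*x - 4*y
  integrand = ∂Q/∂x - ∂P/∂y = 5*x + 4*y.
Integrating over R: integral_0^1 integral_0^{1-x} (5*x + 4*y) dy dx = 3/2.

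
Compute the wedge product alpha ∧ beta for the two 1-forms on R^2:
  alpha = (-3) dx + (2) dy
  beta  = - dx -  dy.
alpha ∧ beta = (5) dx ∧ dy

Distribute the wedge, using dx_i ∧ dx_j = -dx_j ∧ dx_i and dx_i ∧ dx_i = 0. For each pair (i, j) with i < j, the coefficient of dx_i ∧ dx_j in alpha ∧ beta is (alpha_i * beta_j - alpha_j * beta_i). Collecting: alpha ∧ beta = (5) dx ∧ dy.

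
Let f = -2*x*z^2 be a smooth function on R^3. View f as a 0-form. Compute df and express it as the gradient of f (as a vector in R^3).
df = (-2*z^2) dx + (0) dy + (-4*x*z) dz; grad f = (-2*z^2, 0, -4*x*z)

For a 0-form f, d f = (∂f/∂x) dx + (∂f/∂y) dy + (∂f/∂z) dz. The components of the vector representation are exactly the entries of grad f in Cartesian coordinates:
  ∂f/∂x = -2*z^2
  ∂f/∂y = 0
  ∂f/∂z = -4*x*z.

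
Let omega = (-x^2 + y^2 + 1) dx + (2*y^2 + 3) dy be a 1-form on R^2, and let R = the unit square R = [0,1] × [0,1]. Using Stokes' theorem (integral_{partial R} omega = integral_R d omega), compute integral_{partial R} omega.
integral_(partial R) omega = -1

Stokes: integral_partial_R omega = integral_R d omega with d omega = (∂Q/∂x - ∂P/∂y) dx ∧ dy.
  ∂Q/∂x = 0
  ∂P/∂y = 2*y
  integrand = ∂Q/∂x - ∂P/∂y = -2*y.
Integrating over R: integral_0^1 integral_0^1 (-2*y) dx dy = -1.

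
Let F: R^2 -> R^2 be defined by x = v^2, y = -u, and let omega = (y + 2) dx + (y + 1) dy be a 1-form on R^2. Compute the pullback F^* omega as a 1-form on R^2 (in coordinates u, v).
F^* omega = (u - 1) du + (2*v*(2 - u)) dv

Using F^*(f dg) = (f ∘ F) d(g ∘ F), substitute each coordinate x_i by F_i(u, v) in f_i, and replace dx_i by d F_i = (∂F_i/∂u) du + (∂F_i/∂v) dv.
  For the x component: f_1(F) = 2 - u; d F_1 = (0) du + (2*v) dv
  For the y component: f_2(F) = 1 - u; d F_2 = (-1) du + (0) dv
Combining and collecting du, dv coefficients:
  coeff of du: u - 1
  coeff of dv: 2*v*(2 - u)
F^* omega = (u - 1) du + (2*v*(2 - u)) dv.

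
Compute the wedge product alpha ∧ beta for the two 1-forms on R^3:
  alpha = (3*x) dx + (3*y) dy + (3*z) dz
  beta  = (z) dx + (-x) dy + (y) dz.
alpha ∧ beta = (-3*x^2 - 3*y*z) dx ∧ dy + (3*x*y - 3*z^2) dx ∧ dz + (3*x*z + 3*y^2) dy ∧ dz

Distribute the wedge, using dx_i ∧ dx_j = -dx_j ∧ dx_i and dx_i ∧ dx_i = 0. For each pair (i, j) with i < j, the coefficient of dx_i ∧ dx_j in alpha ∧ beta is (alpha_i * beta_j - alpha_j * beta_i). Collecting: alpha ∧ beta = (-3*x^2 - 3*y*z) dx ∧ dy + (3*x*y - 3*z^2) dx ∧ dz + (3*x*z + 3*y^2) dy ∧ dz.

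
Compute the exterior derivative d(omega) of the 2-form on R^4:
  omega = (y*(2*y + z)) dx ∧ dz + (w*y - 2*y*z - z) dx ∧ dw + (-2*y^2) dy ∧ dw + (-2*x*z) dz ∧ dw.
d(omega) = (-4*y - z) dx ∧ dy ∧ dz + (-w + 2*z) dx ∧ dy ∧ dw + (2*y - 2*z + 1) dx ∧ dz ∧ dw

For a 2-form omega = sum_{i<j} g_{ij} dx_i ∧ dx_j, the exterior derivative is
  d(omega) = sum_{i<j} d(g_{ij}) ∧ dx_i ∧ dx_j = sum_{i<j, k} (∂g_{ij}/∂x_k) dx_k ∧ dx_i ∧ dx_j.
Expand each term, using dx_k ∧ dx_i ∧ dx_j = sgn(permutation) dx_{(a)} ∧ dx_{(b)} ∧ dx_{(c)} with (a < b < c) sorted:
  d(y*(2*y + z)) includes (∂/∂y)(y*(2*y + z)) dy = (4*y + z) dy, which multiplied by dx ∧ dz gives (-4*y - z) dx ∧ dy ∧ dz
  d(w*y - 2*y*z - z) includes (∂/∂y)(w*y - 2*y*z - z) dy = (w - 2*z) dy, which multiplied by dx ∧ dw gives (-w + 2*z) dx ∧ dy ∧ dw
  d(w*y - 2*y*z - z) includes (∂/∂z)(w*y - 2*y*z - z) dz = (-2*y - 1) dz, which multiplied by dx ∧ dw gives (2*y + 1) dx ∧ dz ∧ dw
  d(-2*x*z) includes (∂/∂x)(-2*x*z) dx = (-2*z) dx, which multiplied by dz ∧ dw gives (-2*z) dx ∧ dz ∧ dw
Collecting like 3-forms: d(omega) = (-4*y - z) dx ∧ dy ∧ dz + (-w + 2*z) dx ∧ dy ∧ dw + (2*y - 2*z + 1) dx ∧ dz ∧ dw.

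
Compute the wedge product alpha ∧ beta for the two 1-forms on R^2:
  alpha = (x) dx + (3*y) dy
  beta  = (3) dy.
alpha ∧ beta = (3*x) dx ∧ dy

Distribute the wedge, using dx_i ∧ dx_j = -dx_j ∧ dx_i and dx_i ∧ dx_i = 0. For each pair (i, j) with i < j, the coefficient of dx_i ∧ dx_j in alpha ∧ beta is (alpha_i * beta_j - alpha_j * beta_i). Collecting: alpha ∧ beta = (3*x) dx ∧ dy.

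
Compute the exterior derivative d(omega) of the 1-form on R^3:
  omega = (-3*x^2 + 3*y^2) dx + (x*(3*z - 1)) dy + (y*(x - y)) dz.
d(omega) = (-6*y + 3*z - 1) dx ∧ dy + (y) dx ∧ dz + (-2*x - 2*y) dy ∧ dz

For a 1-form omega = sum_i f_i dx_i, the exterior derivative is
  d(omega) = sum_{i < j} (∂f_j/∂x_i - ∂f_i/∂x_j) dx_i ∧ dx_j.
  coefficient of dx ∧ dy: ∂f_2/∂x - ∂f_1/∂y = ∂(x*(3*z - 1))/∂x - ∂(-3*x^2 + 3*y^2)/∂y = -6*y + 3*z - 1
  coefficient of dx ∧ dz: ∂f_3/∂x - ∂f_1/∂z = ∂(y*(x - y))/∂x - ∂(-3*x^2 + 3*y^2)/∂z = y
  coefficient of dy ∧ dz: ∂f_3/∂y - ∂f_2/∂z = ∂(y*(x - y))/∂y - ∂(x*(3*z - 1))/∂z = -2*x - 2*y
Assembling: d(omega) = (-6*y + 3*z - 1) dx ∧ dy + (y) dx ∧ dz + (-2*x - 2*y) dy ∧ dz.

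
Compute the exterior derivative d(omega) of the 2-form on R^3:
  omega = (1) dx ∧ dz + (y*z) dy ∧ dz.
d(omega) = 0

For a 2-form omega = sum_{i<j} g_{ij} dx_i ∧ dx_j, the exterior derivative is
  d(omega) = sum_{i<j} d(g_{ij}) ∧ dx_i ∧ dx_j = sum_{i<j, k} (∂g_{ij}/∂x_k) dx_k ∧ dx_i ∧ dx_j.
Expand each term, using dx_k ∧ dx_i ∧ dx_j = sgn(permutation) dx_{(a)} ∧ dx_{(b)} ∧ dx_{(c)} with (a < b < c) sorted:

Collecting like 3-forms: d(omega) = 0.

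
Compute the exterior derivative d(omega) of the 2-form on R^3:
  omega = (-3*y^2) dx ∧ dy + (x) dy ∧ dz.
d(omega) = (1) dx ∧ dy ∧ dz

For a 2-form omega = sum_{i<j} g_{ij} dx_i ∧ dx_j, the exterior derivative is
  d(omega) = sum_{i<j} d(g_{ij}) ∧ dx_i ∧ dx_j = sum_{i<j, k} (∂g_{ij}/∂x_k) dx_k ∧ dx_i ∧ dx_j.
Expand each term, using dx_k ∧ dx_i ∧ dx_j = sgn(permutation) dx_{(a)} ∧ dx_{(b)} ∧ dx_{(c)} with (a < b < c) sorted:
  d(x) includes (∂/∂x)(x) dx = (1) dx, which multiplied by dy ∧ dz gives (1) dx ∧ dy ∧ dz
Collecting like 3-forms: d(omega) = (1) dx ∧ dy ∧ dz.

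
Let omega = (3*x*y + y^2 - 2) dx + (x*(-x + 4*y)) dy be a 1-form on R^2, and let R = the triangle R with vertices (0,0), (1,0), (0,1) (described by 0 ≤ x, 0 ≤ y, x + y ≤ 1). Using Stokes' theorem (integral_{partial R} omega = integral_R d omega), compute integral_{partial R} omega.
integral_(partial R) omega = -1/2

Stokes: integral_partial_R omega = integral_R d omega with d omega = (∂Q/∂x - ∂P/∂y) dx ∧ dy.
  ∂Q/∂x = -2*x + 4*y
  ∂P/∂y = 3*x + 2*y
  integrand = ∂Q/∂x - ∂P/∂y = -5*x + 2*y.
Integrating over R: integral_0^1 integral_0^{1-x} (-5*x + 2*y) dy dx = -1/2.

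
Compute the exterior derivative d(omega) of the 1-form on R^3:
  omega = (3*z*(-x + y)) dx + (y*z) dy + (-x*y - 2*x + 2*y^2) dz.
d(omega) = (-3*z) dx ∧ dy + (3*x - 4*y - 2) dx ∧ dz + (-x + 3*y) dy ∧ dz

For a 1-form omega = sum_i f_i dx_i, the exterior derivative is
  d(omega) = sum_{i < j} (∂f_j/∂x_i - ∂f_i/∂x_j) dx_i ∧ dx_j.
  coefficient of dx ∧ dy: ∂f_2/∂x - ∂f_1/∂y = ∂(y*z)/∂x - ∂(3*z*(-x + y))/∂y = -3*z
  coefficient of dx ∧ dz: ∂f_3/∂x - ∂f_1/∂z = ∂(-x*y - 2*x + 2*y^2)/∂x - ∂(3*z*(-x + y))/∂z = 3*x - 4*y - 2
  coefficient of dy ∧ dz: ∂f_3/∂y - ∂f_2/∂z = ∂(-x*y - 2*x + 2*y^2)/∂y - ∂(y*z)/∂z = -x + 3*y
Assembling: d(omega) = (-3*z) dx ∧ dy + (3*x - 4*y - 2) dx ∧ dz + (-x + 3*y) dy ∧ dz.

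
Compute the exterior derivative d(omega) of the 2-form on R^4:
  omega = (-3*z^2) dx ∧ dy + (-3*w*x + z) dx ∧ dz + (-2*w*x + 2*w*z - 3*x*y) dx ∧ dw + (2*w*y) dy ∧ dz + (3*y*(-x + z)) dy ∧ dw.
d(omega) = (-6*z) dx ∧ dy ∧ dz + (-2*w - 3*x) dx ∧ dz ∧ dw + (3*x - 3*y) dx ∧ dy ∧ dw + (-y) dy ∧ dz ∧ dw

For a 2-form omega = sum_{i<j} g_{ij} dx_i ∧ dx_j, the exterior derivative is
  d(omega) = sum_{i<j} d(g_{ij}) ∧ dx_i ∧ dx_j = sum_{i<j, k} (∂g_{ij}/∂x_k) dx_k ∧ dx_i ∧ dx_j.
Expand each term, using dx_k ∧ dx_i ∧ dx_j = sgn(permutation) dx_{(a)} ∧ dx_{(b)} ∧ dx_{(c)} with (a < b < c) sorted:
  d(-3*z^2) includes (∂/∂z)(-3*z^2) dz = (-6*z) dz, which multiplied by dx ∧ dy gives (-6*z) dx ∧ dy ∧ dz
  d(-3*w*x + z) includes (∂/∂w)(-3*w*x + z) dw = (-3*x) dw, which multiplied by dx ∧ dz gives (-3*x) dx ∧ dz ∧ dw
  d(-2*w*x + 2*w*z - 3*x*y) includes (∂/∂y)(-2*w*x + 2*w*z - 3*x*y) dy = (-3*x) dy, which multiplied by dx ∧ dw gives (3*x) dx ∧ dy ∧ dw
  d(-2*w*x + 2*w*z - 3*x*y) includes (∂/∂z)(-2*w*x + 2*w*z - 3*x*y) dz = (2*w) dz, which multiplied by dx ∧ dw gives (-2*w) dx ∧ dz ∧ dw
  d(2*w*y) includes (∂/∂w)(2*w*y) dw = (2*y) dw, which multiplied by dy ∧ dz gives (2*y) dy ∧ dz ∧ dw
  d(3*y*(-x + z)) includes (∂/∂x)(3*y*(-x + z)) dx = (-3*y) dx, which multiplied by dy ∧ dw gives (-3*y) dx ∧ dy ∧ dw
  d(3*y*(-x + z)) includes (∂/∂z)(3*y*(-x + z)) dz = (3*y) dz, which multiplied by dy ∧ dw gives (-3*y) dy ∧ dz ∧ dw
Collecting like 3-forms: d(omega) = (-6*z) dx ∧ dy ∧ dz + (-2*w - 3*x) dx ∧ dz ∧ dw + (3*x - 3*y) dx ∧ dy ∧ dw + (-y) dy ∧ dz ∧ dw.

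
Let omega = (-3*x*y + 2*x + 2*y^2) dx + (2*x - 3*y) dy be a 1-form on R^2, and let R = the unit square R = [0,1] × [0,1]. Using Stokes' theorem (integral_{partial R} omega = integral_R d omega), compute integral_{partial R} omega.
integral_(partial R) omega = 3/2

Stokes: integral_partial_R omega = integral_R d omega with d omega = (∂Q/∂x - ∂P/∂y) dx ∧ dy.
  ∂Q/∂x = 2
  ∂P/∂y = -3*x + 4*y
  integrand = ∂Q/∂x - ∂P/∂y = 3*x - 4*y + 2.
Integrating over R: integral_0^1 integral_0^1 (3*x - 4*y + 2) dx dy = 3/2.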